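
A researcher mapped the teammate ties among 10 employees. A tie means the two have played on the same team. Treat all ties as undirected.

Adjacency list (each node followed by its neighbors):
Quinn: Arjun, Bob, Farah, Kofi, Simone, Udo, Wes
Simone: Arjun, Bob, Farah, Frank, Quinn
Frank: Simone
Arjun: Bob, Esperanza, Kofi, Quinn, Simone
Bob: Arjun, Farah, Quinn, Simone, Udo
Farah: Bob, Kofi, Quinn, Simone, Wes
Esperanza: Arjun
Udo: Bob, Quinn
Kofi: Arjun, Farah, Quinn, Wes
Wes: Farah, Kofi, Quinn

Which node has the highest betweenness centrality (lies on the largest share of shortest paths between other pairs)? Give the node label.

Arjun

Unnormalized betweenness of each node: Arjun:9, Bob:3, Esperanza:0, Farah:5/2, Frank:0, Kofi:3/2, Quinn:17/2, Simone:17/2, Udo:0, Wes:0.
Arjun has the largest value, 9, making it the main broker — the node through which the most shortest paths run.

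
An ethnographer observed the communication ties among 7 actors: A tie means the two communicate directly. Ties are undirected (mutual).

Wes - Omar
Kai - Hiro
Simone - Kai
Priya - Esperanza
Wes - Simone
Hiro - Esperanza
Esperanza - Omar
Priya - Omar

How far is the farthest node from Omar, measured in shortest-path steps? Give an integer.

Distances from Omar: Esperanza:1, Hiro:2, Kai:3, Priya:1, Simone:2, Wes:1.
The largest is 3 (to Kai), so the eccentricity of Omar is 3.

3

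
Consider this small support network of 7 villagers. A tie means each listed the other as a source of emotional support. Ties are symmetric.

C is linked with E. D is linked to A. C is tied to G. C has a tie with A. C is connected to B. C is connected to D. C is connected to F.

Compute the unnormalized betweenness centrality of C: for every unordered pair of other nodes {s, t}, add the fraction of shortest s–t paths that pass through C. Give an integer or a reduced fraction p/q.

14

Pairs whose geodesics pass through C — G–A: 1; G–E: 1; G–F: 1; G–D: 1; G–B: 1; A–E: 1; A–F: 1; A–B: 1; E–F: 1; E–D: 1; E–B: 1; F–D: 1; F–B: 1; D–B: 1.
All other pairs contribute 0.
Summing the contributions gives betweenness(C) = 14.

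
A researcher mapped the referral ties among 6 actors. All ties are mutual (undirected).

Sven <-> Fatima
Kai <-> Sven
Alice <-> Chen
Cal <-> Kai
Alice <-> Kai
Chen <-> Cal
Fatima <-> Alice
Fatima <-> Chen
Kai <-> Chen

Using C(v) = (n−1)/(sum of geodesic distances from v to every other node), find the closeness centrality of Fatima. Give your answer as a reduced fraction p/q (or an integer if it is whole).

5/7

Distances from Fatima: Alice:1, Cal:2, Chen:1, Kai:2, Sven:1. Sum = 7.
n = 6, so closeness = 5/7.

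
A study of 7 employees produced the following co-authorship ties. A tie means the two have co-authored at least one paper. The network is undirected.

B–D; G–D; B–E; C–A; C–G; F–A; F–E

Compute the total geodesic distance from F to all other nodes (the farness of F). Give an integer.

Distances from F: A:1, B:2, C:2, D:3, E:1, G:3.
Sum = 1 + 2 + 2 + 3 + 1 + 3 = 12.

12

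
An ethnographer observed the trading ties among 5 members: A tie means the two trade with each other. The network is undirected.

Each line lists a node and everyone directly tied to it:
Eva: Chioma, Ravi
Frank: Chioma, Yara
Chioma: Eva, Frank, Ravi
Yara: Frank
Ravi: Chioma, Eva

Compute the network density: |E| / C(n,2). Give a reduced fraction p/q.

1/2

There are 5 edges and 5 nodes, so the maximum possible is C(5,2) = 10.
Density = 5/10 = 1/2.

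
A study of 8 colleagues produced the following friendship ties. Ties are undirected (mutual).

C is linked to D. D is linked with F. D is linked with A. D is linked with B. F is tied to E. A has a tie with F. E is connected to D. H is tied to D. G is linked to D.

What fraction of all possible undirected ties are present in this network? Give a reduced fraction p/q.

9/28

There are 9 edges and 8 nodes, so the maximum possible is C(8,2) = 28.
Density = 9/28.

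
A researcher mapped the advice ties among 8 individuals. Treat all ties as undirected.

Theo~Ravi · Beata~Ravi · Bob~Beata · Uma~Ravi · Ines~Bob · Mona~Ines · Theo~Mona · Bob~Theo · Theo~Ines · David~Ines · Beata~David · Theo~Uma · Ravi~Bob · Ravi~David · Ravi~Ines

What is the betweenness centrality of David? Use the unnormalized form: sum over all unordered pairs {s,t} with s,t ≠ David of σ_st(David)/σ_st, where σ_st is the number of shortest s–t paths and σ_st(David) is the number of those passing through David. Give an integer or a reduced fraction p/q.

8/15

Pairs whose geodesics pass through David — Beata–Ines: 1/3; Beata–Mona: 1/5.
All other pairs contribute 0.
Summing the contributions gives betweenness(David) = 8/15.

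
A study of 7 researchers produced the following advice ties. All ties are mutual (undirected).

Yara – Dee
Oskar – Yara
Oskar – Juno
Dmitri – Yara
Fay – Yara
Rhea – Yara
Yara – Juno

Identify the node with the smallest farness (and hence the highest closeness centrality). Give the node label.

Yara

Farness (sum of distances to all others) for each node — Dee:11, Dmitri:11, Fay:11, Juno:10, Oskar:10, Rhea:11, Yara:6.
The smallest farness is 6, for Yara, so Yara has the highest closeness.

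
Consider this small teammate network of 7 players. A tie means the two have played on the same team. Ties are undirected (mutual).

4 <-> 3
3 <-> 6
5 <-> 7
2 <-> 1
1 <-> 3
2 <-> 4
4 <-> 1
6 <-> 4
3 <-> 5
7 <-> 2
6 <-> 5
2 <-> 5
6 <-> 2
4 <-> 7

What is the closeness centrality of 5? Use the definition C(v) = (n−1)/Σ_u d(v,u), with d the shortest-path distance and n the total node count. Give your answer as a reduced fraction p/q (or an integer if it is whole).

3/4

Distances from 5: 1:2, 2:1, 3:1, 4:2, 6:1, 7:1. Sum = 8.
n = 7, so closeness = 6/8 = 3/4.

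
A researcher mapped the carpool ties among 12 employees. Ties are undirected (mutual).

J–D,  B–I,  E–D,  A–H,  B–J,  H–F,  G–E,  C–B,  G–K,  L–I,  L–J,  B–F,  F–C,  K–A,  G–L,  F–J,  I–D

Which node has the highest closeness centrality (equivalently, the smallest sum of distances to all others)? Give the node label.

Farness (sum of distances to all others) for each node — A:29, B:23, C:29, D:24, E:27, F:21, G:24, H:26, I:23, J:20, K:28, L:22.
The smallest farness is 20, for J, so J has the highest closeness.

J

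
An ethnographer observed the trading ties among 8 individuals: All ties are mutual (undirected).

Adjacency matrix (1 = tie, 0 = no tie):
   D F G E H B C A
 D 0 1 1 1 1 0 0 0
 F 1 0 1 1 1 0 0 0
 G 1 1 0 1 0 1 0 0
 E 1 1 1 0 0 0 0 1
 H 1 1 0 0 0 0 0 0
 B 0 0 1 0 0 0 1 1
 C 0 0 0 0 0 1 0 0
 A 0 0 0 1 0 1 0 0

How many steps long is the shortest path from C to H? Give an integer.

4

One shortest route is C – B – G – D – H, which uses 4 edges, and at distance 3 from C we only reach {D, E, F}, which does not include H. So d(C,H) = 4.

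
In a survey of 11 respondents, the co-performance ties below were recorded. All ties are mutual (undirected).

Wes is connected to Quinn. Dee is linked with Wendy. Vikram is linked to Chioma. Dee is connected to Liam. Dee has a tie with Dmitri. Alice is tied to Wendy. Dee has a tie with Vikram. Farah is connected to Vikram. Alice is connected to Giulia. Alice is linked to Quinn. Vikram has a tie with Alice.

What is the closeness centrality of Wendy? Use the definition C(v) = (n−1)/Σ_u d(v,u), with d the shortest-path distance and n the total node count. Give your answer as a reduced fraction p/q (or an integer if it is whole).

10/21

Distances from Wendy: Alice:1, Chioma:3, Dee:1, Dmitri:2, Farah:3, Giulia:2, Liam:2, Quinn:2, Vikram:2, Wes:3. Sum = 21.
n = 11, so closeness = 10/21.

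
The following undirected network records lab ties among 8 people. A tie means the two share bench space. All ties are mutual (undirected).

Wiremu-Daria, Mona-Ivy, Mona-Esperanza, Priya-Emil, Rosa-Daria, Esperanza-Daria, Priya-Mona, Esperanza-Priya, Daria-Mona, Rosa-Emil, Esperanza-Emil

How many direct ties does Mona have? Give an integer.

Mona is directly tied to Daria, Esperanza, Ivy, and Priya. That is 4 neighbors, so the degree of Mona is 4.

4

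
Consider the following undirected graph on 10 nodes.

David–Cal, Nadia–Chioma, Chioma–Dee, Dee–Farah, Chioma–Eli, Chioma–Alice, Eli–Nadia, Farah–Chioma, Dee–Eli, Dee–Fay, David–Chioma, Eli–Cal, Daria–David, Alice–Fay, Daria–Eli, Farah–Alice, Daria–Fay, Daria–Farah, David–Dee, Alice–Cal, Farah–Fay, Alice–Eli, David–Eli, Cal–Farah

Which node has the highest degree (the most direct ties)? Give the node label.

Eli

Degrees — Alice:5, Cal:4, Chioma:6, Daria:4, David:5, Dee:5, Eli:7, Farah:6, Fay:4, Nadia:2.
The maximum is 7, attained only by Eli.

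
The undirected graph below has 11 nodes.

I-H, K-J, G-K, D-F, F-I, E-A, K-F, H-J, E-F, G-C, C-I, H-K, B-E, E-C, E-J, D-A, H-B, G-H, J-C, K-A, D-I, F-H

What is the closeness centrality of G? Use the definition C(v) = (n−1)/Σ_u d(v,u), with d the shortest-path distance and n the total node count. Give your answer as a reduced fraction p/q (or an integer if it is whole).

5/9

Distances from G: A:2, B:2, C:1, D:3, E:2, F:2, H:1, I:2, J:2, K:1. Sum = 18.
n = 11, so closeness = 10/18 = 5/9.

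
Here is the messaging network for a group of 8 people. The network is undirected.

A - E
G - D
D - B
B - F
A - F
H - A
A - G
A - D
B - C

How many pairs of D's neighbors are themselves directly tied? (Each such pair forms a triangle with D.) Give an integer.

D's neighbors: A, B, and G.
Neighbor pairs that are themselves tied: D–A–G. Each forms one triangle with D, for 1 in total.

1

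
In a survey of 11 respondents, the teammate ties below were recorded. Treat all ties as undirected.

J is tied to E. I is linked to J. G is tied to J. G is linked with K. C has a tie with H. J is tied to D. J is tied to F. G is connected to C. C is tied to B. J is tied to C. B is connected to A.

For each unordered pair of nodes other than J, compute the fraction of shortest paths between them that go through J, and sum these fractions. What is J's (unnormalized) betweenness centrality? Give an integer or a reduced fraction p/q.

30

Pairs whose geodesics pass through J — E–I: 1; E–G: 1; E–D: 1; E–A: 1; E–H: 1; E–C: 1; E–F: 1; E–K: 1; E–B: 1; I–G: 1; I–D: 1; I–A: 1; I–H: 1; I–C: 1 … (+16 more pairs).
All other pairs contribute 0.
Summing the contributions gives betweenness(J) = 30.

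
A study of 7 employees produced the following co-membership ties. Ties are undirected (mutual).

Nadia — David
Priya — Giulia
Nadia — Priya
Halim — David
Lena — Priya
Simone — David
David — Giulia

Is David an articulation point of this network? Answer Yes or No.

Yes

Removing David leaves {Simone} with no path to {Giulia, Lena, Nadia, and Priya}, so the network splits into 3 components. David is a cut vertex.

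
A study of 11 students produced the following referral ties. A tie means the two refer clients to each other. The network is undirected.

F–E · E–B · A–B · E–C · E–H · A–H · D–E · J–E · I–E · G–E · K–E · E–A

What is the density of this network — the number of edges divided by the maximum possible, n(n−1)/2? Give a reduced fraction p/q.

12/55

There are 12 edges and 11 nodes, so the maximum possible is C(11,2) = 55.
Density = 12/55.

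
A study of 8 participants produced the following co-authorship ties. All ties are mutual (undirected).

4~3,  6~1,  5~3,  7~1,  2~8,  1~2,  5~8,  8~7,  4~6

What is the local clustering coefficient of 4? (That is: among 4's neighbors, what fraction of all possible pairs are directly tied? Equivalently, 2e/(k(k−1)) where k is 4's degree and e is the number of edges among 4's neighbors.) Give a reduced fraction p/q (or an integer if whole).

0

4's neighbors: 3 and 6 (k = 2).
Possible neighbor pairs: C(2,2) = 1. Edges among them: none → e = 0.
Clustering(4) = 0/1.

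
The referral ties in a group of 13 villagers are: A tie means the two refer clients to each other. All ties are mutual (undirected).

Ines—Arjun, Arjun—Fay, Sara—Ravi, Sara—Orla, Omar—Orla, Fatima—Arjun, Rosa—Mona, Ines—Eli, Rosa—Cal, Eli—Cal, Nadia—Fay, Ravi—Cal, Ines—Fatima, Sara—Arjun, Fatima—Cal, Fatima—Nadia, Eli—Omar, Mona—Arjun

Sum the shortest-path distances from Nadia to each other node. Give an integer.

31

Distances from Nadia: Arjun:2, Cal:2, Eli:3, Fatima:1, Fay:1, Ines:2, Mona:3, Omar:4, Orla:4, Ravi:3, Rosa:3, Sara:3.
Sum = 2 + 2 + 3 + 1 + 1 + 2 + 3 + 4 + 4 + 3 + 3 + 3 = 31.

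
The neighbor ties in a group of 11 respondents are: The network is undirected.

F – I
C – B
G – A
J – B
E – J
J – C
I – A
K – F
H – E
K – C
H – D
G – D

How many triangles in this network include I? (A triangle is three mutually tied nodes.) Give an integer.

0

I's neighbors are A and F, but none of them are tied to each other, so no triangle contains I.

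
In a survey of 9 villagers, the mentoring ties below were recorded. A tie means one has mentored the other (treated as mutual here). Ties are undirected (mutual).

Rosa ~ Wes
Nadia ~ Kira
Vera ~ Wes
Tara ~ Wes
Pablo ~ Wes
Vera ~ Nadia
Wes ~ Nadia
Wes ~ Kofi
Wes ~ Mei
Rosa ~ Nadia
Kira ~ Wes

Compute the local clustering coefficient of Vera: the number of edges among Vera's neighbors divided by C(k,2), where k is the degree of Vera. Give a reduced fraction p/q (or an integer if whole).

1

Vera's neighbors: Nadia and Wes (k = 2).
Possible neighbor pairs: C(2,2) = 1. Edges among them: Nadia–Wes → e = 1.
Clustering(Vera) = 1/1.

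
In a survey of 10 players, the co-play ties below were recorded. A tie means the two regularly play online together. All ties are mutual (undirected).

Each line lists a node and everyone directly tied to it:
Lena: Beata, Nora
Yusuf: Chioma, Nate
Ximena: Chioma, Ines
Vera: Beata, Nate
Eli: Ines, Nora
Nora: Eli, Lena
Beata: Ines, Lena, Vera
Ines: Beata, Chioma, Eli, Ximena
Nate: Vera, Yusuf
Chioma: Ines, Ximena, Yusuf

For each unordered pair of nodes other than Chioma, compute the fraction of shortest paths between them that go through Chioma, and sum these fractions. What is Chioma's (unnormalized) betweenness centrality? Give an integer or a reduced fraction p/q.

7

Pairs whose geodesics pass through Chioma — Beata–Yusuf: 1/2; Nate–Ximena: 1; Nate–Ines: 1/2; Nate–Eli: 1/2; Yusuf–Ximena: 1; Yusuf–Ines: 1; Yusuf–Eli: 1; Yusuf–Nora: 1; Yusuf–Lena: 1/2.
All other pairs contribute 0.
Summing the contributions gives betweenness(Chioma) = 7.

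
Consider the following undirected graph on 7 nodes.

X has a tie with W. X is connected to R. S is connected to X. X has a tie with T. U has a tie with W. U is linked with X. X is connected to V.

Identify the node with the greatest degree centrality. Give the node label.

Degrees — R:1, S:1, T:1, U:2, V:1, W:2, X:6.
The maximum is 6, attained only by X.

X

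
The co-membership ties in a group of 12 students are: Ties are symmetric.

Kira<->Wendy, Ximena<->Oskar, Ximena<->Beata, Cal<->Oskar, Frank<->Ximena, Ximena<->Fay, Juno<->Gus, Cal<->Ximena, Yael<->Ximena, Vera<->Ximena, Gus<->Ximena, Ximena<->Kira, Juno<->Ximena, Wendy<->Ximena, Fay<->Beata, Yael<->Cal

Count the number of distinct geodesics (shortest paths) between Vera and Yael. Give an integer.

1

The shortest distance is 2, and the only length-2 path is Vera–Ximena–Yael. So there is exactly 1 shortest path.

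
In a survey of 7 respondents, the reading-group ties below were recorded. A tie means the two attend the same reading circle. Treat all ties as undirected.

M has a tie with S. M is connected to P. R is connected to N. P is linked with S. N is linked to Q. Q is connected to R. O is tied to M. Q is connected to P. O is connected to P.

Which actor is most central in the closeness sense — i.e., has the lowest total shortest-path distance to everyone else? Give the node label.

Farness (sum of distances to all others) for each node — M:11, N:13, O:12, P:8, Q:9, R:13, S:12.
The smallest farness is 8, for P, so P has the highest closeness.

P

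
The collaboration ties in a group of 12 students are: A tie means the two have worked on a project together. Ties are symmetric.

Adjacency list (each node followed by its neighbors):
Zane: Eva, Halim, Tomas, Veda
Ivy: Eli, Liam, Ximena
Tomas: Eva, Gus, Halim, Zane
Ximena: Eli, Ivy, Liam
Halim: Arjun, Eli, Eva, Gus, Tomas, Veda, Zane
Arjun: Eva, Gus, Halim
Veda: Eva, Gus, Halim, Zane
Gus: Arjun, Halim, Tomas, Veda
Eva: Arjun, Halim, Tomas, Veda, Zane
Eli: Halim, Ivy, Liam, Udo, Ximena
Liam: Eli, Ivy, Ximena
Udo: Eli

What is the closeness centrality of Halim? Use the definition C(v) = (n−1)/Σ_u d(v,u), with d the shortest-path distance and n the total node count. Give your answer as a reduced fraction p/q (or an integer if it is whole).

Distances from Halim: Arjun:1, Eli:1, Eva:1, Gus:1, Ivy:2, Liam:2, Tomas:1, Udo:2, Veda:1, Ximena:2, Zane:1. Sum = 15.
n = 12, so closeness = 11/15.

11/15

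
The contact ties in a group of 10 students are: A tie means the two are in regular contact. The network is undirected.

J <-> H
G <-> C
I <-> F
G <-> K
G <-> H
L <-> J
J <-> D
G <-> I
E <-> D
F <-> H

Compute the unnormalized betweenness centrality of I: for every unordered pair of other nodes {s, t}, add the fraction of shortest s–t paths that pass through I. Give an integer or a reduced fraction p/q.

Pairs whose geodesics pass through I — C–F: 1/2; K–F: 1/2; G–F: 1/2.
All other pairs contribute 0.
Summing the contributions gives betweenness(I) = 3/2.

3/2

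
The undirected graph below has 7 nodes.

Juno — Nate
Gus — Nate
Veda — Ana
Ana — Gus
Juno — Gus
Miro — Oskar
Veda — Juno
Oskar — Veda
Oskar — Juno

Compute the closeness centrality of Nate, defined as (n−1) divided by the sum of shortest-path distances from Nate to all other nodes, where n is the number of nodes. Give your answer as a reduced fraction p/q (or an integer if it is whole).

Distances from Nate: Ana:2, Gus:1, Juno:1, Miro:3, Oskar:2, Veda:2. Sum = 11.
n = 7, so closeness = 6/11.

6/11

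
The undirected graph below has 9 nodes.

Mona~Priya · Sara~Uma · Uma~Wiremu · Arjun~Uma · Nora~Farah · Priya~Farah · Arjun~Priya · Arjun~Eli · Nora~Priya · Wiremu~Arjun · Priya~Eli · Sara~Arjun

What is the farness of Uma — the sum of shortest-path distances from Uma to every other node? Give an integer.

16

Distances from Uma: Arjun:1, Eli:2, Farah:3, Mona:3, Nora:3, Priya:2, Sara:1, Wiremu:1.
Sum = 1 + 2 + 3 + 3 + 3 + 2 + 1 + 1 = 16.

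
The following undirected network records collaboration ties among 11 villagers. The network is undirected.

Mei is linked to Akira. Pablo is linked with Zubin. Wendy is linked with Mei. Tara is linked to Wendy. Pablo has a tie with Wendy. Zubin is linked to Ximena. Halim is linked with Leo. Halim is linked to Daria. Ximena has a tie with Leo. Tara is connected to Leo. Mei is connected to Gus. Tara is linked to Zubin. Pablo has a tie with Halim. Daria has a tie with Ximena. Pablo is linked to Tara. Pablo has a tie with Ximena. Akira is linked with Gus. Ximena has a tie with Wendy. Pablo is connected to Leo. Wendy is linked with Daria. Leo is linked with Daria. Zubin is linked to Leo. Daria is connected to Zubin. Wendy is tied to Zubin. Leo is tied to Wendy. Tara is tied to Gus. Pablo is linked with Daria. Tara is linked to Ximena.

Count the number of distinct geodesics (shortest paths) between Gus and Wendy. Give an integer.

2

The shortest distance is 2. The length-2 paths are: Gus–Mei–Wendy; Gus–Tara–Wendy.
That gives 2 distinct shortest paths.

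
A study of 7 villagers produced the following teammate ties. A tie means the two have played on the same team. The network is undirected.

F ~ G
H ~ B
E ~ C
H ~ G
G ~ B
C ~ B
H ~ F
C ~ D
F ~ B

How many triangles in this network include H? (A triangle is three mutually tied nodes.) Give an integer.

H's neighbors: B, F, and G.
Neighbor pairs that are themselves tied: H–B–F; H–B–G; H–F–G. Each forms one triangle with H, for 3 in total.

3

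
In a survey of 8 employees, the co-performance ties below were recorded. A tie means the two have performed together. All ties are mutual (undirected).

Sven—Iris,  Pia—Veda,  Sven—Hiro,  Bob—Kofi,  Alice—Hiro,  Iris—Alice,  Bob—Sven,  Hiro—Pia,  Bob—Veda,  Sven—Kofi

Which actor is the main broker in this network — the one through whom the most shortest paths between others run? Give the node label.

Unnormalized betweenness of each node: Alice:1, Bob:7/2, Hiro:6, Iris:3/2, Kofi:0, Pia:2, Sven:17/2, Veda:3/2.
Sven has the largest value, 17/2, making it the main broker — the node through which the most shortest paths run.

Sven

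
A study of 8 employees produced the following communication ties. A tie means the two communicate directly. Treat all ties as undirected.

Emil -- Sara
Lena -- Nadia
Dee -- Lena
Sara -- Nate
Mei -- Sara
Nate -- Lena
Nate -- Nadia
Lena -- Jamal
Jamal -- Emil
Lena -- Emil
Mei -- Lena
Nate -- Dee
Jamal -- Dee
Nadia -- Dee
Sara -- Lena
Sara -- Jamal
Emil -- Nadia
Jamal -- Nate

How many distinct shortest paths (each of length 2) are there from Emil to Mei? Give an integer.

2

The shortest distance is 2. The length-2 paths are: Emil–Lena–Mei; Emil–Sara–Mei.
That gives 2 distinct shortest paths.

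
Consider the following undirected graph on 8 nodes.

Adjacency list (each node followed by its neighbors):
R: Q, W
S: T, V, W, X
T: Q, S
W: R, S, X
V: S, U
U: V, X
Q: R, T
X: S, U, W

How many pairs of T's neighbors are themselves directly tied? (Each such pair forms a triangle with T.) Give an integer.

0

T's neighbors are Q and S, but none of them are tied to each other, so no triangle contains T.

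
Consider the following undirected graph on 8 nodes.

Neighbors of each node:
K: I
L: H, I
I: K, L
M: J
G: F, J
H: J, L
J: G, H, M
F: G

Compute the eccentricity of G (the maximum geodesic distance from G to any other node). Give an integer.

5

Distances from G: F:1, H:2, I:4, J:1, K:5, L:3, M:2.
The largest is 5 (to K), so the eccentricity of G is 5.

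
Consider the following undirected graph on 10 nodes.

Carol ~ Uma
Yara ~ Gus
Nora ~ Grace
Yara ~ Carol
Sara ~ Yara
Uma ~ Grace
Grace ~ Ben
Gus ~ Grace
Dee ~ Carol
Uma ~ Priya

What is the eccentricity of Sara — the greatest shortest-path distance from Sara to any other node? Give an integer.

Distances from Sara: Ben:4, Carol:2, Dee:3, Grace:3, Gus:2, Nora:4, Priya:4, Uma:3, Yara:1.
The largest is 4 (to Ben, Nora, and Priya), so the eccentricity of Sara is 4.

4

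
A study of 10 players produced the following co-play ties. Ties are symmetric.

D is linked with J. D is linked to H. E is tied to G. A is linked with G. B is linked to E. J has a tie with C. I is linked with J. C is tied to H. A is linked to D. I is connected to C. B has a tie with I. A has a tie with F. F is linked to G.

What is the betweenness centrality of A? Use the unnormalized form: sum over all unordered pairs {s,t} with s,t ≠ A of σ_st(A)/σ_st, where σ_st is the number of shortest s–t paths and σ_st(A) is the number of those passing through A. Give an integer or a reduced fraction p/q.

Pairs whose geodesics pass through A — J–F: 1; J–G: 1; C–F: 2/2; C–G: 2/3; H–F: 1; H–G: 1; H–E: 1/2; D–F: 1; D–G: 1; D–E: 1; F–I: 1/2.
All other pairs contribute 0.
Summing the contributions gives betweenness(A) = 29/3.

29/3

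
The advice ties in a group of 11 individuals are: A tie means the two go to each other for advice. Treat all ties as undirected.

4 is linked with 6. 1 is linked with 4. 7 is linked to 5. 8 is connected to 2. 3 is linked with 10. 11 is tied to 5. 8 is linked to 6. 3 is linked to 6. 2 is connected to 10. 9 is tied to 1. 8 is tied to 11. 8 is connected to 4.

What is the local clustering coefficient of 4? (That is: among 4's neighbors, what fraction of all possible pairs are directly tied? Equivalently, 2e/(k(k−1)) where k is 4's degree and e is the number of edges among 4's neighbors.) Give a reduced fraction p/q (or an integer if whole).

1/3

4's neighbors: 1, 6, and 8 (k = 3).
Possible neighbor pairs: C(3,2) = 3. Edges among them: 6–8 → e = 1.
Clustering(4) = 1/3.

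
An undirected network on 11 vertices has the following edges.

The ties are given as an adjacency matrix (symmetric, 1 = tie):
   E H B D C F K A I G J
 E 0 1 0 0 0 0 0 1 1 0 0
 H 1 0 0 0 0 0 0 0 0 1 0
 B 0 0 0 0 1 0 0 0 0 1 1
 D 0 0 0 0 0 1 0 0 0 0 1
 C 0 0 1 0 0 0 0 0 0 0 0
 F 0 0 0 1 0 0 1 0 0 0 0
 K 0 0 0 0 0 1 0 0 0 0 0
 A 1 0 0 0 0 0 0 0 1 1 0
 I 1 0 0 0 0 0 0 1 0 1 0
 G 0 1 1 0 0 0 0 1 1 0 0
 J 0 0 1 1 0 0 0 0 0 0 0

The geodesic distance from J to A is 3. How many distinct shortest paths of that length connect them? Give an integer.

The shortest distance is 3, and the only length-3 path is J–B–G–A. So there is exactly 1 shortest path.

1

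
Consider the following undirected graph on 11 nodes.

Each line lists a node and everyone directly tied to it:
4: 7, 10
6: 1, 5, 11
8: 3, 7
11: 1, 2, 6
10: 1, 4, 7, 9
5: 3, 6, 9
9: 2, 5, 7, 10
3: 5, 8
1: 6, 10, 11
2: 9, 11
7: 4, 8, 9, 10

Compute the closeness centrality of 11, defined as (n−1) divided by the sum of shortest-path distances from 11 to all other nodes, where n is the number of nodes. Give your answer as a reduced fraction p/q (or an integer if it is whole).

5/11

Distances from 11: 1:1, 2:1, 3:3, 4:3, 5:2, 6:1, 7:3, 8:4, 9:2, 10:2. Sum = 22.
n = 11, so closeness = 10/22 = 5/11.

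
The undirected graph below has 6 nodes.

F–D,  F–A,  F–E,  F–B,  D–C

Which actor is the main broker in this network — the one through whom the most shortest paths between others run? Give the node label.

Unnormalized betweenness of each node: A:0, B:0, C:0, D:4, E:0, F:9.
F has the largest value, 9, making it the main broker — the node through which the most shortest paths run.

F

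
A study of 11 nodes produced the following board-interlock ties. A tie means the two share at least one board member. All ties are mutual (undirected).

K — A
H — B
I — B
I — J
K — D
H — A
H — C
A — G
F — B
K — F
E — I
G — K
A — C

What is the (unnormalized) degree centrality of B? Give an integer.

B is directly tied to F, H, and I. That is 3 neighbors, so the degree of B is 3.

3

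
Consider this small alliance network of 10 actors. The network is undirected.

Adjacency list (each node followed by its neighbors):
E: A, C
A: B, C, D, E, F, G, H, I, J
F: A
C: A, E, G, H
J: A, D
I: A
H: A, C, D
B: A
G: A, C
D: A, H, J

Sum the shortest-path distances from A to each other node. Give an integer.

Distances from A: B:1, C:1, D:1, E:1, F:1, G:1, H:1, I:1, J:1.
Sum = 1 + 1 + 1 + 1 + 1 + 1 + 1 + 1 + 1 = 9.

9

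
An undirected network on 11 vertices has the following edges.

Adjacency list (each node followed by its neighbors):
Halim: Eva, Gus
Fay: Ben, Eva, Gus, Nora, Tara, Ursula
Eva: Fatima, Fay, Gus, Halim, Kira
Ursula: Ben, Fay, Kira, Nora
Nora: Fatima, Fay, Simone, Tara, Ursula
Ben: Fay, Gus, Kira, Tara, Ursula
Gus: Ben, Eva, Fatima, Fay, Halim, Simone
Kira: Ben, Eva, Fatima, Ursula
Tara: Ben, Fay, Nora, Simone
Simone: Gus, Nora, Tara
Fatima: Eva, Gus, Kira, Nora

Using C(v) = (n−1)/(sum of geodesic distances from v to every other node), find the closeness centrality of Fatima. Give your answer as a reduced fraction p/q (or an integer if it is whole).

5/8

Distances from Fatima: Ben:2, Eva:1, Fay:2, Gus:1, Halim:2, Kira:1, Nora:1, Simone:2, Tara:2, Ursula:2. Sum = 16.
n = 11, so closeness = 10/16 = 5/8.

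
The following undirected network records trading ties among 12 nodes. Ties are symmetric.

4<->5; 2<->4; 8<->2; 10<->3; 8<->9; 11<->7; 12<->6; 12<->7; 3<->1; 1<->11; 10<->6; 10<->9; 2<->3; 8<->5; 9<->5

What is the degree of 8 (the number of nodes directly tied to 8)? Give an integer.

8 is directly tied to 2, 5, and 9. That is 3 neighbors, so the degree of 8 is 3.

3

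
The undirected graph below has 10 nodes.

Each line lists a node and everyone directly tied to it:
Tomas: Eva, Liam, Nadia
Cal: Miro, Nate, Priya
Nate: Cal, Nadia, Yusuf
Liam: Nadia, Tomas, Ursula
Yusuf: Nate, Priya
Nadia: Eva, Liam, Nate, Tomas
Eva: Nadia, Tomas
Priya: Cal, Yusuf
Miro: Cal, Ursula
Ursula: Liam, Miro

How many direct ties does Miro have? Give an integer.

2

Miro is directly tied to Cal and Ursula. That is 2 neighbors, so the degree of Miro is 2.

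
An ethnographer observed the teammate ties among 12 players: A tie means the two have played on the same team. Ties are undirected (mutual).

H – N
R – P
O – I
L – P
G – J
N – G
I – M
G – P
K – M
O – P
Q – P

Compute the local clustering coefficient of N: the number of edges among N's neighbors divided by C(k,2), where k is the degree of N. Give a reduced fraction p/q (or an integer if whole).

0

N's neighbors: G and H (k = 2).
Possible neighbor pairs: C(2,2) = 1. Edges among them: none → e = 0.
Clustering(N) = 0/1.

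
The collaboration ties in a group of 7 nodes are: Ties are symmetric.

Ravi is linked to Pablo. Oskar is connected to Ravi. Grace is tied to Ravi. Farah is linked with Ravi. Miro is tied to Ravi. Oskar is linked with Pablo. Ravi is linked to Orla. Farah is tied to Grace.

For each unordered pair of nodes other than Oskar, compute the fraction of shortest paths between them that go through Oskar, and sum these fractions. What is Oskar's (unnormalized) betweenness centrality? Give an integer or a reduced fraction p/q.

0

No shortest path between any pair of other nodes passes through Oskar.
Summing the contributions gives betweenness(Oskar) = 0.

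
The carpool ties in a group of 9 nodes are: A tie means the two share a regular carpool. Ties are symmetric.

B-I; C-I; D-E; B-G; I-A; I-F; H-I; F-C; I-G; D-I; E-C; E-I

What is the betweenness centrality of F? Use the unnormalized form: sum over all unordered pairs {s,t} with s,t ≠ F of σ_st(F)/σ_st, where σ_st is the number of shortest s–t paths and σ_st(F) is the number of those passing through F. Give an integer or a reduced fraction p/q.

No shortest path between any pair of other nodes passes through F.
Summing the contributions gives betweenness(F) = 0.

0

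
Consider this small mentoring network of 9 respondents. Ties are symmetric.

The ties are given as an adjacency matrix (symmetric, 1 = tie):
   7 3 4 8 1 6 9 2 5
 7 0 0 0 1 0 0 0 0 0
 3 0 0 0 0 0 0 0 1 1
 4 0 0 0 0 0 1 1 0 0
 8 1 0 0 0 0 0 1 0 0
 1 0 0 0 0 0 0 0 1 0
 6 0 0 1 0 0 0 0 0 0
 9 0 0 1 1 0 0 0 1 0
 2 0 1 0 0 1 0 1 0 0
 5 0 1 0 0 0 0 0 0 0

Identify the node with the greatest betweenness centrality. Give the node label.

9

Unnormalized betweenness of each node: 1:0, 2:17, 3:7, 4:7, 5:0, 6:0, 7:0, 8:7, 9:20.
9 has the largest value, 20, making it the main broker — the node through which the most shortest paths run.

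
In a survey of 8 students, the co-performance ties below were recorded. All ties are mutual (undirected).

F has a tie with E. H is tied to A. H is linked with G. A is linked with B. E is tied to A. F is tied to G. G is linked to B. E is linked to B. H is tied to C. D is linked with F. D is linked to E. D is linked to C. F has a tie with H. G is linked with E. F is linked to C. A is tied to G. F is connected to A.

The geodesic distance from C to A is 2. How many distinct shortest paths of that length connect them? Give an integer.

The shortest distance is 2. The length-2 paths are: C–F–A; C–H–A.
That gives 2 distinct shortest paths.

2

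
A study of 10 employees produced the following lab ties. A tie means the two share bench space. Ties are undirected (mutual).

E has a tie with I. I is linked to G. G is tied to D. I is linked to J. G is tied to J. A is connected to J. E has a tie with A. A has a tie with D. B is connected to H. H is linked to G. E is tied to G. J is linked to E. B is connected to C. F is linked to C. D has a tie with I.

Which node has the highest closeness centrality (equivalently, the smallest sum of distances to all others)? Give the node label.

Farness (sum of distances to all others) for each node — A:25, B:22, C:28, D:21, E:20, F:36, G:16, H:18, I:20, J:20.
The smallest farness is 16, for G, so G has the highest closeness.

G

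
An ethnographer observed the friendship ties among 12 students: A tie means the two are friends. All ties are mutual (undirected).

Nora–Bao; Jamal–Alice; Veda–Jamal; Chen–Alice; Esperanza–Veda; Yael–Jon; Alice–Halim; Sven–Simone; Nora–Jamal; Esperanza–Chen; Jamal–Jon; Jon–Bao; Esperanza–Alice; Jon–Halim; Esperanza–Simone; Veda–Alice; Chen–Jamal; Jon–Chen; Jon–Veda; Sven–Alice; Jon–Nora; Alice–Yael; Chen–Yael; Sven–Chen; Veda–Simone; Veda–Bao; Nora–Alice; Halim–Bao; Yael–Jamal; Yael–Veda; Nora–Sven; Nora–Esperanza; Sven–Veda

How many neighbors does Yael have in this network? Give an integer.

Yael is directly tied to Alice, Chen, Jamal, Jon, and Veda. That is 5 neighbors, so the degree of Yael is 5.

5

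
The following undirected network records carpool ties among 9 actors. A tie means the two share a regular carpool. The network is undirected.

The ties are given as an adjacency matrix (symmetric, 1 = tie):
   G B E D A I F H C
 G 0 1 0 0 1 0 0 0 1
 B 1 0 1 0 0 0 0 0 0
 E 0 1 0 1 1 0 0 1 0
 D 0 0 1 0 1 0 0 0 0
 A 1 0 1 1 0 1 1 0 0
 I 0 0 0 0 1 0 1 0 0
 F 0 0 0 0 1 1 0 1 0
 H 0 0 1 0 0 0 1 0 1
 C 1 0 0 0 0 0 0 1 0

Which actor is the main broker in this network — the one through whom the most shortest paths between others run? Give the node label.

A

Unnormalized betweenness of each node: A:29/3, B:1/2, C:1, D:0, E:17/3, F:2, G:13/3, H:23/6, I:0.
A has the largest value, 29/3, making it the main broker — the node through which the most shortest paths run.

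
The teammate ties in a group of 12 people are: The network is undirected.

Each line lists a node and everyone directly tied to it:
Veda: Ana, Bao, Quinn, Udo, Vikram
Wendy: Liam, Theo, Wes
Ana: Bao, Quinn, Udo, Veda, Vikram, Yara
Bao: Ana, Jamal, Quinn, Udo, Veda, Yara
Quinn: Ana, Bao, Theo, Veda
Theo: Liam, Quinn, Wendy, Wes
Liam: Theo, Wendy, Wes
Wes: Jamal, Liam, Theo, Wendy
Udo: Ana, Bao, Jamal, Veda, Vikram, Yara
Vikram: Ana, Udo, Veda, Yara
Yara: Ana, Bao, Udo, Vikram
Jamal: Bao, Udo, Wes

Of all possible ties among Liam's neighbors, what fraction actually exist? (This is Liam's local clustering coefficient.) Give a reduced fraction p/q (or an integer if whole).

1

Liam's neighbors: Theo, Wendy, and Wes (k = 3).
Possible neighbor pairs: C(3,2) = 3. Edges among them: Theo–Wendy, Theo–Wes, Wendy–Wes → e = 3.
Clustering(Liam) = 3/3 = 1.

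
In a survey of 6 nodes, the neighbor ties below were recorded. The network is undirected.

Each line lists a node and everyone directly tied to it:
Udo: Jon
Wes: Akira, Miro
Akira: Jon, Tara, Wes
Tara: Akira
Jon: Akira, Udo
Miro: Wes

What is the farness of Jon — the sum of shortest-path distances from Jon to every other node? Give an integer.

9

Distances from Jon: Akira:1, Miro:3, Tara:2, Udo:1, Wes:2.
Sum = 1 + 3 + 2 + 1 + 2 = 9.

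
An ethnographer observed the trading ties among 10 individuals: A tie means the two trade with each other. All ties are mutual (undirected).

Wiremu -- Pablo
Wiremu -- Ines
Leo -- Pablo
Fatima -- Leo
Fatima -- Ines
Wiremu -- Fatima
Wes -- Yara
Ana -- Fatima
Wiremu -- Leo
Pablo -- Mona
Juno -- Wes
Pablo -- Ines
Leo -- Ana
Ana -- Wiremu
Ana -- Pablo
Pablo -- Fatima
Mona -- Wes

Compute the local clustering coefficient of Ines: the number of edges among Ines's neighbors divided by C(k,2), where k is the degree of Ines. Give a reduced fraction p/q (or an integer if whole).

1

Ines's neighbors: Fatima, Pablo, and Wiremu (k = 3).
Possible neighbor pairs: C(3,2) = 3. Edges among them: Fatima–Pablo, Fatima–Wiremu, Pablo–Wiremu → e = 3.
Clustering(Ines) = 3/3 = 1.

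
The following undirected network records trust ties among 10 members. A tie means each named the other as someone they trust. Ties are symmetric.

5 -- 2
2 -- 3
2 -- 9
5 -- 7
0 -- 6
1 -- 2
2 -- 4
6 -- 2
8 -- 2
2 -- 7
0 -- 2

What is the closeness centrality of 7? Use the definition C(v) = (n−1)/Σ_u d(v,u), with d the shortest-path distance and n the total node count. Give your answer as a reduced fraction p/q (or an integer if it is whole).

9/16

Distances from 7: 0:2, 1:2, 2:1, 3:2, 4:2, 5:1, 6:2, 8:2, 9:2. Sum = 16.
n = 10, so closeness = 9/16.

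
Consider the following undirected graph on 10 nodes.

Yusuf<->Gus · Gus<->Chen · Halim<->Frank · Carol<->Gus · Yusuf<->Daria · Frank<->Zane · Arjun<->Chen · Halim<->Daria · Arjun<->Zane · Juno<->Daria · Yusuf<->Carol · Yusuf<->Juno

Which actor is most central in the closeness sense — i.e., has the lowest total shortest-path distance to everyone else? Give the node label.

Farness (sum of distances to all others) for each node — Arjun:23, Carol:22, Chen:21, Daria:19, Frank:23, Gus:19, Halim:21, Juno:22, Yusuf:18, Zane:24.
The smallest farness is 18, for Yusuf, so Yusuf has the highest closeness.

Yusuf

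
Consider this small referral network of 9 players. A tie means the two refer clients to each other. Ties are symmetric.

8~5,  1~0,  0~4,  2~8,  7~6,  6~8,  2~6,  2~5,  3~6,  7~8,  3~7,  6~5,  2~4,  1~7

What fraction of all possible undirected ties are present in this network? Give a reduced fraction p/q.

7/18

There are 14 edges and 9 nodes, so the maximum possible is C(9,2) = 36.
Density = 14/36 = 7/18.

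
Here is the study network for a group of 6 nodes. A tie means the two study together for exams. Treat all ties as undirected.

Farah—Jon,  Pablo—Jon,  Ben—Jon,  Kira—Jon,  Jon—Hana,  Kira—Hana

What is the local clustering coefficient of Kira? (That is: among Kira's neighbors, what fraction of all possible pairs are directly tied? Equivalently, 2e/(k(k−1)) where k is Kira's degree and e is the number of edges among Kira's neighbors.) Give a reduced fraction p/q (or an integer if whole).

Kira's neighbors: Hana and Jon (k = 2).
Possible neighbor pairs: C(2,2) = 1. Edges among them: Hana–Jon → e = 1.
Clustering(Kira) = 1/1.

1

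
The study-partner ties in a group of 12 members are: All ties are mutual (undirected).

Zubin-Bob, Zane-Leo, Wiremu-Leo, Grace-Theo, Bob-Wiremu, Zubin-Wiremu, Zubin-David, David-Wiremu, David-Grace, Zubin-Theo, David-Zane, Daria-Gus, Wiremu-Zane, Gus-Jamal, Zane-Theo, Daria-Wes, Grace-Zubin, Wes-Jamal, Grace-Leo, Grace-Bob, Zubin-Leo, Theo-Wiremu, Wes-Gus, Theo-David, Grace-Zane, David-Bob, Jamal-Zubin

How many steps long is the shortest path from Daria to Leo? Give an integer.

4

One shortest route is Daria – Wes – Jamal – Zubin – Leo, which uses 4 edges, and at distance 3 from Daria we only reach {Zubin}, which does not include Leo. So d(Daria,Leo) = 4.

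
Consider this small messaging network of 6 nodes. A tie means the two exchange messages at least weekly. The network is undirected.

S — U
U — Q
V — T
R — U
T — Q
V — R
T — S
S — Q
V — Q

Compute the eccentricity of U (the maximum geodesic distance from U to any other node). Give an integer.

2

Distances from U: Q:1, R:1, S:1, T:2, V:2.
The largest is 2 (to V and T), so the eccentricity of U is 2.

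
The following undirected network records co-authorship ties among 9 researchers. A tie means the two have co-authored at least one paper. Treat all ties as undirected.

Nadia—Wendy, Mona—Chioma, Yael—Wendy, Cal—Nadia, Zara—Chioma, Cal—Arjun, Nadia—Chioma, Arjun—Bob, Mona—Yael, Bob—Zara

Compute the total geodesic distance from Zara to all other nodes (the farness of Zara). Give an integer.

Distances from Zara: Arjun:2, Bob:1, Cal:3, Chioma:1, Mona:2, Nadia:2, Wendy:3, Yael:3.
Sum = 2 + 1 + 3 + 1 + 2 + 2 + 3 + 3 = 17.

17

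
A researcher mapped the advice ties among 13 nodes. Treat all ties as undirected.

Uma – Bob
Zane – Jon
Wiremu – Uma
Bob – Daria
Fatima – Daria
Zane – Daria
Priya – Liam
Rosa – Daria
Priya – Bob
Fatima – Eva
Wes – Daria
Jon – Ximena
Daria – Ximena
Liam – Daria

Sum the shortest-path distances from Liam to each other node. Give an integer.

Distances from Liam: Bob:2, Daria:1, Eva:3, Fatima:2, Jon:3, Priya:1, Rosa:2, Uma:3, Wes:2, Wiremu:4, Ximena:2, Zane:2.
Sum = 2 + 1 + 3 + 2 + 3 + 1 + 2 + 3 + 2 + 4 + 2 + 2 = 27.

27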